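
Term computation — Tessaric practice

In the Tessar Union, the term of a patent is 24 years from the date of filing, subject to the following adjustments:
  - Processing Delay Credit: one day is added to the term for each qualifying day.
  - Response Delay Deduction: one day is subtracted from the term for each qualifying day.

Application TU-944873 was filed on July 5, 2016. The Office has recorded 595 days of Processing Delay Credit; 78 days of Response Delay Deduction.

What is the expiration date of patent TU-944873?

Base term: filing date + 24 years → 5 July 2040.
Processing Delay Credit: +595 days → 20 February 2042.
Response Delay Deduction: −78 days → 4 December 2041.

December 4, 2041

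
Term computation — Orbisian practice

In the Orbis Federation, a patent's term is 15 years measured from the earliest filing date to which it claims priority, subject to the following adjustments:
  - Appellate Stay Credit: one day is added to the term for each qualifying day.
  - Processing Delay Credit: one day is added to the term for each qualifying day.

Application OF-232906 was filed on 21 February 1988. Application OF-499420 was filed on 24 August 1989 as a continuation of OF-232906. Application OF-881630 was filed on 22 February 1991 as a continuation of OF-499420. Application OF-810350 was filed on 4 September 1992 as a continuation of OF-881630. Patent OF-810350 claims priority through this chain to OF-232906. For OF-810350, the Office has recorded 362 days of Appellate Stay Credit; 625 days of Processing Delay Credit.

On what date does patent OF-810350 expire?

Earliest priority filing: 21 February 1988.
Base term: 21 February 1988 + 15 years → 21 February 2003.
Appellate Stay Credit: +362 days → 18 February 2004.
Processing Delay Credit: +625 days → 4 November 2005.

November 4, 2005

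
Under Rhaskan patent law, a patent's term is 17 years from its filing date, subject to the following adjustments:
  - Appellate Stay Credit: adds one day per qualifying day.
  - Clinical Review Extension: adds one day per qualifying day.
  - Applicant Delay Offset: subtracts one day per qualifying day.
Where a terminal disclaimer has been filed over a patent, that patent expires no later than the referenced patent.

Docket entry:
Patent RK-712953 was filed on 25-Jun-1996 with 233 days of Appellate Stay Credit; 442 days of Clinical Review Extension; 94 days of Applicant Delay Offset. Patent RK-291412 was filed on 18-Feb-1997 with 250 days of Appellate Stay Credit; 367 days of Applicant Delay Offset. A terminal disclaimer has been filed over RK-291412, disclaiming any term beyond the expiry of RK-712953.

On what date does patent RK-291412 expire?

2013-10-24

Natural term of RK-291412:
  Base: filing + 17 years → 18 February 2014.
  Appellate Stay Credit: +250 days → 26 October 2014.
  Applicant Delay Offset: −367 days → 24 October 2013.
Expiry of referenced patent RK-712953:
  Base: filing + 17 years → 25 June 2013.
  Appellate Stay Credit: +233 days → 13 February 2014.
  Clinical Review Extension: +442 days → 1 May 2015.
  Applicant Delay Offset: −94 days → 27 January 2015.
Terminal disclaimer: RK-291412 expires on the earlier of 24 October 2013 and 27 January 2015.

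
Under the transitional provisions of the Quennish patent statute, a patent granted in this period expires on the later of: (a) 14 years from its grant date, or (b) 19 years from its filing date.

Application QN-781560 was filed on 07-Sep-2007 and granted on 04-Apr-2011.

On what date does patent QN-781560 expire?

2026-09-07

(a) grant + 14 years → 4 April 2025.
(b) filing + 19 years → 7 September 2026.
Later of the two: 7 September 2026.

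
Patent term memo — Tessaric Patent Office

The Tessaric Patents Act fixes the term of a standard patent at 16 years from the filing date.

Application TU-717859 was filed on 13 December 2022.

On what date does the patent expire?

Filing date + 16 years → 13 December 2038.

December 13, 2038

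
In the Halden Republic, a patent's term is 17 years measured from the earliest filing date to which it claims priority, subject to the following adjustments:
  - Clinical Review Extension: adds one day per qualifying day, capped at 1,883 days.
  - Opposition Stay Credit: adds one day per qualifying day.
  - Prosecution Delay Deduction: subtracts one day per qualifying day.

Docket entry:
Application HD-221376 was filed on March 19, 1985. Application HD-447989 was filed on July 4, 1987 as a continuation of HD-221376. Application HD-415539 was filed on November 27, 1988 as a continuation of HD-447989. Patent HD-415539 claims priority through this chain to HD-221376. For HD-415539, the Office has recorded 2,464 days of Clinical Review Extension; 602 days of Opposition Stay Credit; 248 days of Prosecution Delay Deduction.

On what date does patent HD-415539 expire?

May 3, 2008

Earliest priority filing: 19 March 1985.
Base term: 19 March 1985 + 17 years → 19 March 2002.
Clinical Review Extension: 2464 days claimed exceeds the 1883-day cap, so +1883 days → 15 May 2007.
Opposition Stay Credit: +602 days → 6 January 2009.
Prosecution Delay Deduction: −248 days → 3 May 2008.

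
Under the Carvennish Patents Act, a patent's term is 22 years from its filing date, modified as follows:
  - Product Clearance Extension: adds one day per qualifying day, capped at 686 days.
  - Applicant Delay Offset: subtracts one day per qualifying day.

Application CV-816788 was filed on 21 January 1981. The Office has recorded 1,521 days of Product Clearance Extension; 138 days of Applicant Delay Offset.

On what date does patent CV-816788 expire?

July 22, 2004

Base term: filing date + 22 years → 21 January 2003.
Product Clearance Extension: 1521 days claimed exceeds the 686-day cap, so +686 days → 7 December 2004.
Applicant Delay Offset: −138 days → 22 July 2004.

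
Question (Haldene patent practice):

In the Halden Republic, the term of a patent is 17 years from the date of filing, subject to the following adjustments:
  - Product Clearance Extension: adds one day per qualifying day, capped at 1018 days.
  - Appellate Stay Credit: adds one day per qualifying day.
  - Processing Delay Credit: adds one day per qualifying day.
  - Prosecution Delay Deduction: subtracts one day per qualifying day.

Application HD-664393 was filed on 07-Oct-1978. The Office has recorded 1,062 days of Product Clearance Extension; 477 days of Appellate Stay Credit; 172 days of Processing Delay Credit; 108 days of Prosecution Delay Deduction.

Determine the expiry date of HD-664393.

2000-01-13

Base term: filing date + 17 years → 7 October 1995.
Product Clearance Extension: 1062 days claimed exceeds the 1018-day cap, so +1018 days → 21 July 1998.
Appellate Stay Credit: +477 days → 10 November 1999.
Processing Delay Credit: +172 days → 30 April 2000.
Prosecution Delay Deduction: −108 days → 13 January 2000.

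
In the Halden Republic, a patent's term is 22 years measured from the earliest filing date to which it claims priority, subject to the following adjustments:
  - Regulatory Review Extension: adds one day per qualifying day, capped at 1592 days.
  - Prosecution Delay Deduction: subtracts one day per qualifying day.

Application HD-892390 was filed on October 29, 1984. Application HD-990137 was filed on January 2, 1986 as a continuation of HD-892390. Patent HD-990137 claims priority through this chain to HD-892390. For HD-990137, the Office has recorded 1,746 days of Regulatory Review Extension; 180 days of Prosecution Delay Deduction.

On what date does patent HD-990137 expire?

Earliest priority filing: 29 October 1984.
Base term: 29 October 1984 + 22 years → 29 October 2006.
Regulatory Review Extension: 1746 days claimed exceeds the 1592-day cap, so +1592 days → 9 March 2011.
Prosecution Delay Deduction: −180 days → 10 September 2010.

September 10, 2010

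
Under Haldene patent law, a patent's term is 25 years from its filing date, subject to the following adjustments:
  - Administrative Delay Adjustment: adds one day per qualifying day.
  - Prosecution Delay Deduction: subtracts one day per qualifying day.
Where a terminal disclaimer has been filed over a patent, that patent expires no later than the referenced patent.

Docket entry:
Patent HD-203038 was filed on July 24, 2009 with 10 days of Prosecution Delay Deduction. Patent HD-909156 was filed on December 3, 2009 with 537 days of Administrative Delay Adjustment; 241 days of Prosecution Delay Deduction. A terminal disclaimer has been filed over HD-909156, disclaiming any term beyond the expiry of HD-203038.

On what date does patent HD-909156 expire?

Natural term of HD-909156:
  Base: filing + 25 years → 3 December 2034.
  Administrative Delay Adjustment: +537 days → 23 May 2036.
  Prosecution Delay Deduction: −241 days → 25 September 2035.
Expiry of referenced patent HD-203038:
  Base: filing + 25 years → 24 July 2034.
  Prosecution Delay Deduction: −10 days → 14 July 2034.
Terminal disclaimer: HD-909156 expires on the earlier of 25 September 2035 and 14 July 2034.

2034-07-14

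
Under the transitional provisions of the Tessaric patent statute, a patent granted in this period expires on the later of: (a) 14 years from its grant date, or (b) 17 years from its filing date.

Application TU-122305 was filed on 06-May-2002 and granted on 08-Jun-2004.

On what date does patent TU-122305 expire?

(a) grant + 14 years → 8 June 2018.
(b) filing + 17 years → 6 May 2019.
Later of the two: 6 May 2019.

2019-05-06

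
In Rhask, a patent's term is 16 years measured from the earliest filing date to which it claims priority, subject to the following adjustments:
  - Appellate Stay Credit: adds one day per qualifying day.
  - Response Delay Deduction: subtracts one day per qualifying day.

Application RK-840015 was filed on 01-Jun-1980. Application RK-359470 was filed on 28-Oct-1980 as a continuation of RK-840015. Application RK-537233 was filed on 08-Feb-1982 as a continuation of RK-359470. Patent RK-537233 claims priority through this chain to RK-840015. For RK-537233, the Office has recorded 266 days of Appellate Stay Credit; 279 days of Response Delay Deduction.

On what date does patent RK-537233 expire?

Earliest priority filing: 1 June 1980.
Base term: 1 June 1980 + 16 years → 1 June 1996.
Appellate Stay Credit: +266 days → 22 February 1997.
Response Delay Deduction: −279 days → 19 May 1996.

May 19, 1996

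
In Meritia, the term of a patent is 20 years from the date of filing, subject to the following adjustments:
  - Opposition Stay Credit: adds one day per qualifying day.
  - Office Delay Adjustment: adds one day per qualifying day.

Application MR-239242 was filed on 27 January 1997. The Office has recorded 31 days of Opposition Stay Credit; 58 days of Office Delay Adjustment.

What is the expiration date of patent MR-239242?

Base term: filing date + 20 years → 27 January 2017.
Opposition Stay Credit: +31 days → 27 February 2017.
Office Delay Adjustment: +58 days → 26 April 2017.

2017-04-26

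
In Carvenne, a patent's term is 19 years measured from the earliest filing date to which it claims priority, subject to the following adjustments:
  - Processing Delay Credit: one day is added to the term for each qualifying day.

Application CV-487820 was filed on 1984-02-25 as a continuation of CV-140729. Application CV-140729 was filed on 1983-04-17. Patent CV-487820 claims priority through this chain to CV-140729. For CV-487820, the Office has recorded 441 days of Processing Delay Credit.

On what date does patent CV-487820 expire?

Earliest priority filing: 17 April 1983.
Base term: 17 April 1983 + 19 years → 17 April 2002.
Processing Delay Credit: +441 days → 2 July 2003.

2003-07-02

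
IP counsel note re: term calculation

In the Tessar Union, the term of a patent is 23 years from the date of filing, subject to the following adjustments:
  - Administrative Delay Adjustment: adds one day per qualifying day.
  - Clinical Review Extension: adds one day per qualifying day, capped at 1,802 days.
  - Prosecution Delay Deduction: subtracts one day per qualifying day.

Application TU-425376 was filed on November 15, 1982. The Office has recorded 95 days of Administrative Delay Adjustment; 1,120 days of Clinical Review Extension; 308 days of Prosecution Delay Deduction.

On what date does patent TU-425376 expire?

May 10, 2008

Base term: filing date + 23 years → 15 November 2005.
Administrative Delay Adjustment: +95 days → 18 February 2006.
Clinical Review Extension: 1120 days (within the 1802-day cap) → +1120 days → 14 March 2009.
Prosecution Delay Deduction: −308 days → 10 May 2008.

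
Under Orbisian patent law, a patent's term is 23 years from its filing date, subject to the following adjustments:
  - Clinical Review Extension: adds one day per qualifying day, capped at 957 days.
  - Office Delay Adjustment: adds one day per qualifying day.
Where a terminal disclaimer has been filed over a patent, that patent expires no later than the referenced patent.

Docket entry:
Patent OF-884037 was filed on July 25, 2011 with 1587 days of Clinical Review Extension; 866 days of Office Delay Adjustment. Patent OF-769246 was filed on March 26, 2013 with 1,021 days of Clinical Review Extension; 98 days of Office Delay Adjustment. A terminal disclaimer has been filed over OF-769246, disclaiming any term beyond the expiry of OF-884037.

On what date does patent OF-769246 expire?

Natural term of OF-769246:
  Base: filing + 23 years → 26 March 2036.
  Clinical Review Extension: 1021 days claimed exceeds the 957-day cap, so +957 days → 8 November 2038.
  Office Delay Adjustment: +98 days → 14 February 2039.
Expiry of referenced patent OF-884037:
  Base: filing + 23 years → 25 July 2034.
  Clinical Review Extension: 1587 days claimed exceeds the 957-day cap, so +957 days → 8 March 2037.
  Office Delay Adjustment: +866 days → 22 July 2039.
Terminal disclaimer: OF-769246 expires on the earlier of 14 February 2039 and 22 July 2039.

2039-02-14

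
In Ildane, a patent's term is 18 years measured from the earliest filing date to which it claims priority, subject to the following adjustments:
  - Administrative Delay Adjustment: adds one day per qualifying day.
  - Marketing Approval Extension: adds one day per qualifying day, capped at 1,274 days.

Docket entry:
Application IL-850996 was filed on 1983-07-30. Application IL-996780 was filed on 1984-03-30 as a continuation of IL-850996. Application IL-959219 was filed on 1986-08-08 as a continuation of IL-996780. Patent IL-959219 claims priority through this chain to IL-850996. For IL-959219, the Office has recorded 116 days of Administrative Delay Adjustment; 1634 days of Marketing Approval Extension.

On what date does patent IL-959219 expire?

2005-05-20

Earliest priority filing: 30 July 1983.
Base term: 30 July 1983 + 18 years → 30 July 2001.
Administrative Delay Adjustment: +116 days → 23 November 2001.
Marketing Approval Extension: 1634 days claimed exceeds the 1274-day cap, so +1274 days → 20 May 2005.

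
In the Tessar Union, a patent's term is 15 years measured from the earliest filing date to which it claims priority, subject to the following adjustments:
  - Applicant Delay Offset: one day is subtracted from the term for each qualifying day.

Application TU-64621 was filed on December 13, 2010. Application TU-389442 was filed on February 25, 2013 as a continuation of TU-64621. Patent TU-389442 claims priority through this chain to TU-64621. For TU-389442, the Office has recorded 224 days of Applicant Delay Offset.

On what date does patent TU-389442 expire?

2025-05-03

Earliest priority filing: 13 December 2010.
Base term: 13 December 2010 + 15 years → 13 December 2025.
Applicant Delay Offset: −224 days → 3 May 2025.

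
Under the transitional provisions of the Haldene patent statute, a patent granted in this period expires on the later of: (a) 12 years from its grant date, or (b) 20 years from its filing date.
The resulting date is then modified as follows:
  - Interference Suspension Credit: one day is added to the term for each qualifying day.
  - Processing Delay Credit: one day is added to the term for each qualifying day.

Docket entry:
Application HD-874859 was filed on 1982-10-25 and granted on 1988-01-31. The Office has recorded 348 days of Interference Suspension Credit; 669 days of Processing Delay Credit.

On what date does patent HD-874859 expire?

August 7, 2005

(a) grant + 12 years → 31 January 2000.
(b) filing + 20 years → 25 October 2002.
Later of the two: 25 October 2002.
Interference Suspension Credit: +348 days → 8 October 2003.
Processing Delay Credit: +669 days → 7 August 2005.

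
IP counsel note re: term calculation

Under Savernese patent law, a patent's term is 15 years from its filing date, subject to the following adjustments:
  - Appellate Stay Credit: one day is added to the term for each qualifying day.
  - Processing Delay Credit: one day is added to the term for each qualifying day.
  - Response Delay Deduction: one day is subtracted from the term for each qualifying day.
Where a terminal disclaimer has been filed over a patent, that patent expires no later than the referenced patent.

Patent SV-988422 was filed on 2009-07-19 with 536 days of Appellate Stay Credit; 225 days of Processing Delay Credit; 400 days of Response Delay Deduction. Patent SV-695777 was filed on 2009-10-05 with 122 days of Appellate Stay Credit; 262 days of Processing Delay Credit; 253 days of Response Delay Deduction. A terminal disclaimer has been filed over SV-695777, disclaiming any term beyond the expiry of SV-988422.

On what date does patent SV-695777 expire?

Natural term of SV-695777:
  Base: filing + 15 years → 5 October 2024.
  Appellate Stay Credit: +122 days → 4 February 2025.
  Processing Delay Credit: +262 days → 24 October 2025.
  Response Delay Deduction: −253 days → 13 February 2025.
Expiry of referenced patent SV-988422:
  Base: filing + 15 years → 19 July 2024.
  Appellate Stay Credit: +536 days → 6 January 2026.
  Processing Delay Credit: +225 days → 19 August 2026.
  Response Delay Deduction: −400 days → 15 July 2025.
Terminal disclaimer: SV-695777 expires on the earlier of 13 February 2025 and 15 July 2025.

2025-02-13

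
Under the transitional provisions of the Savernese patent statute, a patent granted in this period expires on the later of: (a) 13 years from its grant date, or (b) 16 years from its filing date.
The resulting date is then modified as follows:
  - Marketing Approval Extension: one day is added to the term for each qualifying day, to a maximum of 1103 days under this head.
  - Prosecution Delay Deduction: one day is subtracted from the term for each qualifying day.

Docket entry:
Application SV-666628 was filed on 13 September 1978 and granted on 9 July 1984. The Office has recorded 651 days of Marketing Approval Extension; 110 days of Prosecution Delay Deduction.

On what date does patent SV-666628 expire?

(a) grant + 13 years → 9 July 1997.
(b) filing + 16 years → 13 September 1994.
Later of the two: 9 July 1997.
Marketing Approval Extension: 651 days (within the 1103-day cap) → +651 days → 21 April 1999.
Prosecution Delay Deduction: −110 days → 1 January 1999.

January 1, 1999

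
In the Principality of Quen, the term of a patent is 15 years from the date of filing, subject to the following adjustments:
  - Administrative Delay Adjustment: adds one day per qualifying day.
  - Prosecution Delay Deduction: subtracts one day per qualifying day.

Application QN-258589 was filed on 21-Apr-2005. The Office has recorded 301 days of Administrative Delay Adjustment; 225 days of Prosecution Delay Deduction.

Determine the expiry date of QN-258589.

Base term: filing date + 15 years → 21 April 2020.
Administrative Delay Adjustment: +301 days → 16 February 2021.
Prosecution Delay Deduction: −225 days → 6 July 2020.

July 6, 2020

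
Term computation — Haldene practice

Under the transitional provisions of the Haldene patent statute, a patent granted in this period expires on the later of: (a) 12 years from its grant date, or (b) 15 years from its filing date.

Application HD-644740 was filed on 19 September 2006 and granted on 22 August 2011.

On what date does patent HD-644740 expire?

(a) grant + 12 years → 22 August 2023.
(b) filing + 15 years → 19 September 2021.
Later of the two: 22 August 2023.

August 22, 2023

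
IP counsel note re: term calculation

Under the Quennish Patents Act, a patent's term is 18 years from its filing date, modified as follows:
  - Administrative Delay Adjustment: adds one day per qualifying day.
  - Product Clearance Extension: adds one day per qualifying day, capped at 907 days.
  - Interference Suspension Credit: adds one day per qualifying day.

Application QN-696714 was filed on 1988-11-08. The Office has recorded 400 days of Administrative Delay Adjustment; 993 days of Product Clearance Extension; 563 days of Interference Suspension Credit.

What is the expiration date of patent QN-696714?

2011-12-22

Base term: filing date + 18 years → 8 November 2006.
Administrative Delay Adjustment: +400 days → 13 December 2007.
Product Clearance Extension: 993 days claimed exceeds the 907-day cap, so +907 days → 7 June 2010.
Interference Suspension Credit: +563 days → 22 December 2011.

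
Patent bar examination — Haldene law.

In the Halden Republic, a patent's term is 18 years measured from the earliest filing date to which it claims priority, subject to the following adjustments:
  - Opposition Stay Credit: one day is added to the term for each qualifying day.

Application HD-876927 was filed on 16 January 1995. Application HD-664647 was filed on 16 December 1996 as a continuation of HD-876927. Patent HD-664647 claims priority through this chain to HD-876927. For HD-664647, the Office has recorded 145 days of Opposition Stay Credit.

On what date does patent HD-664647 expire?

Earliest priority filing: 16 January 1995.
Base term: 16 January 1995 + 18 years → 16 January 2013.
Opposition Stay Credit: +145 days → 10 June 2013.

June 10, 2013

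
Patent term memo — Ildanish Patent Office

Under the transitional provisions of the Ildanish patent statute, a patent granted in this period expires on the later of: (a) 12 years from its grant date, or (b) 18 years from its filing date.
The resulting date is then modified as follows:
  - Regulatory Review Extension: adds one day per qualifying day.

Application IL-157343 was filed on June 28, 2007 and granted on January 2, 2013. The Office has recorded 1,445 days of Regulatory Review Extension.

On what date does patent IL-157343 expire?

June 12, 2029

(a) grant + 12 years → 2 January 2025.
(b) filing + 18 years → 28 June 2025.
Later of the two: 28 June 2025.
Regulatory Review Extension: +1445 days → 12 June 2029.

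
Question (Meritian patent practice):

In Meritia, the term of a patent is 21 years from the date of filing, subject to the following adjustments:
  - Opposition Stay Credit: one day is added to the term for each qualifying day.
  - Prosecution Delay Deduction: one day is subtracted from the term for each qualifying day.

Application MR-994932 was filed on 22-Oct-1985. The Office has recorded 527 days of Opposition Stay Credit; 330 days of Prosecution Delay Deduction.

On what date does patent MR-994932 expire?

2007-05-07

Base term: filing date + 21 years → 22 October 2006.
Opposition Stay Credit: +527 days → 1 April 2008.
Prosecution Delay Deduction: −330 days → 7 May 2007.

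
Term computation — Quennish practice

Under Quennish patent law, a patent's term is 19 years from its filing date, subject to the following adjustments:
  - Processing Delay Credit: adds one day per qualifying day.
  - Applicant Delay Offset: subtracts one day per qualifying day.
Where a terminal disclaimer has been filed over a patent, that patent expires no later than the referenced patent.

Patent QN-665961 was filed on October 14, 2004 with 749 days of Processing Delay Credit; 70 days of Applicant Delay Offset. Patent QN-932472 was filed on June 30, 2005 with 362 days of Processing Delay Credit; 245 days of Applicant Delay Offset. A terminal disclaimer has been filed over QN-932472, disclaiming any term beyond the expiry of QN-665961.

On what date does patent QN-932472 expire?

Natural term of QN-932472:
  Base: filing + 19 years → 30 June 2024.
  Processing Delay Credit: +362 days → 27 June 2025.
  Applicant Delay Offset: −245 days → 25 October 2024.
Expiry of referenced patent QN-665961:
  Base: filing + 19 years → 14 October 2023.
  Processing Delay Credit: +749 days → 1 November 2025.
  Applicant Delay Offset: −70 days → 23 August 2025.
Terminal disclaimer: QN-932472 expires on the earlier of 25 October 2024 and 23 August 2025.

October 25, 2024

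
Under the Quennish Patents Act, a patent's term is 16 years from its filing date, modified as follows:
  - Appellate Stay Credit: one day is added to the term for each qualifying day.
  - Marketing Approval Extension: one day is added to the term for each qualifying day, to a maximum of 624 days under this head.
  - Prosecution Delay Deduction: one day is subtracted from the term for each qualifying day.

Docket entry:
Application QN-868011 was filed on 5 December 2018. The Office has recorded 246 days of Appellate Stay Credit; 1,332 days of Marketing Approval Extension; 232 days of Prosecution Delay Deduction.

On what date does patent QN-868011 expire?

2036-09-03

Base term: filing date + 16 years → 5 December 2034.
Appellate Stay Credit: +246 days → 8 August 2035.
Marketing Approval Extension: 1332 days claimed exceeds the 624-day cap, so +624 days → 23 April 2037.
Prosecution Delay Deduction: −232 days → 3 September 2036.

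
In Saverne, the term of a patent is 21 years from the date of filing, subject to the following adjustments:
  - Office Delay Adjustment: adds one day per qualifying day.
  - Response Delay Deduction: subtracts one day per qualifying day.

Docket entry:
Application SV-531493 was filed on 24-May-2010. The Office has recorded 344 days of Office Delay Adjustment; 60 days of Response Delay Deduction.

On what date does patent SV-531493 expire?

Base term: filing date + 21 years → 24 May 2031.
Office Delay Adjustment: +344 days → 2 May 2032.
Response Delay Deduction: −60 days → 3 March 2032.

2032-03-03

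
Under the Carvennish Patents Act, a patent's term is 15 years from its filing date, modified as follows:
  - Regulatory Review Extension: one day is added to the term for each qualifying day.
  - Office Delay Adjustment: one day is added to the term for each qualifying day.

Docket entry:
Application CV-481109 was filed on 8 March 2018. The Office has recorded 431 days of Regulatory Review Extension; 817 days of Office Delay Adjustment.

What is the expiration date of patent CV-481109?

2036-08-07

Base term: filing date + 15 years → 8 March 2033.
Regulatory Review Extension: +431 days → 13 May 2034.
Office Delay Adjustment: +817 days → 7 August 2036.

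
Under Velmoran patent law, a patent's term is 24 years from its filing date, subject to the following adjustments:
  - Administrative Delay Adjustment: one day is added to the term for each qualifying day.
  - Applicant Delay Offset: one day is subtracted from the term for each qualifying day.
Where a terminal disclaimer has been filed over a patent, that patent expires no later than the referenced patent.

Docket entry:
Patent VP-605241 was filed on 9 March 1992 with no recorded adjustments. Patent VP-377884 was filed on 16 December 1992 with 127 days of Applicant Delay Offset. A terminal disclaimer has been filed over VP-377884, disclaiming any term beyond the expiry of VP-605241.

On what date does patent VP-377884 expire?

Natural term of VP-377884:
  Base: filing + 24 years → 16 December 2016.
  Applicant Delay Offset: −127 days → 11 August 2016.
Expiry of referenced patent VP-605241:
  Base: filing + 24 years → 9 March 2016.
Terminal disclaimer: VP-377884 expires on the earlier of 11 August 2016 and 9 March 2016.

March 9, 2016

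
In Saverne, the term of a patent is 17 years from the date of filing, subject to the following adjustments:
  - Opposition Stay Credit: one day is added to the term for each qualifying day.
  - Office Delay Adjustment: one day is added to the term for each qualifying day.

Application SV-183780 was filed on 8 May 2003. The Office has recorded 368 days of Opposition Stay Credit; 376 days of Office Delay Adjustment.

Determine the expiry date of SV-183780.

Base term: filing date + 17 years → 8 May 2020.
Opposition Stay Credit: +368 days → 11 May 2021.
Office Delay Adjustment: +376 days → 22 May 2022.

May 22, 2022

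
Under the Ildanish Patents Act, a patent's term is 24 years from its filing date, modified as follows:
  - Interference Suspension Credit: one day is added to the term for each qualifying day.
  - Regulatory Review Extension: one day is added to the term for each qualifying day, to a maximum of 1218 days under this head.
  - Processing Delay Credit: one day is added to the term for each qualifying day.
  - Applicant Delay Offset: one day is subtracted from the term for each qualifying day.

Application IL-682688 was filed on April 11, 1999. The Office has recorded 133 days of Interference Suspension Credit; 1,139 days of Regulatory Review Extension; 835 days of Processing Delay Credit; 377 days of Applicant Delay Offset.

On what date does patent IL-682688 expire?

2028-01-05

Base term: filing date + 24 years → 11 April 2023.
Interference Suspension Credit: +133 days → 22 August 2023.
Regulatory Review Extension: 1139 days (within the 1218-day cap) → +1139 days → 4 October 2026.
Processing Delay Credit: +835 days → 16 January 2029.
Applicant Delay Offset: −377 days → 5 January 2028.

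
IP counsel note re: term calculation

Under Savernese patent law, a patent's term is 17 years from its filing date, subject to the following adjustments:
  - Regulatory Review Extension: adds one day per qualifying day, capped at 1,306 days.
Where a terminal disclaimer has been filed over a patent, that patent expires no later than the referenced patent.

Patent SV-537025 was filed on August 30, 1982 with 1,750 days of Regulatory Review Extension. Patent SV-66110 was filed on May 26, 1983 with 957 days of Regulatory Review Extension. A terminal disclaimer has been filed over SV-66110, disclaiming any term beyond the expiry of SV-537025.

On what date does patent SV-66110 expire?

Natural term of SV-66110:
  Base: filing + 17 years → 26 May 2000.
  Regulatory Review Extension: 957 days (within the 1306-day cap) → +957 days → 8 January 2003.
Expiry of referenced patent SV-537025:
  Base: filing + 17 years → 30 August 1999.
  Regulatory Review Extension: 1750 days claimed exceeds the 1306-day cap, so +1306 days → 28 March 2003.
Terminal disclaimer: SV-66110 expires on the earlier of 8 January 2003 and 28 March 2003.

January 8, 2003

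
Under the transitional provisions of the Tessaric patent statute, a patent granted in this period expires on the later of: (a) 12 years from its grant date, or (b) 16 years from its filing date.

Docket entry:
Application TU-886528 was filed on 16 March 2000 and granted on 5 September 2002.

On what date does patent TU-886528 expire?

March 16, 2016

(a) grant + 12 years → 5 September 2014.
(b) filing + 16 years → 16 March 2016.
Later of the two: 16 March 2016.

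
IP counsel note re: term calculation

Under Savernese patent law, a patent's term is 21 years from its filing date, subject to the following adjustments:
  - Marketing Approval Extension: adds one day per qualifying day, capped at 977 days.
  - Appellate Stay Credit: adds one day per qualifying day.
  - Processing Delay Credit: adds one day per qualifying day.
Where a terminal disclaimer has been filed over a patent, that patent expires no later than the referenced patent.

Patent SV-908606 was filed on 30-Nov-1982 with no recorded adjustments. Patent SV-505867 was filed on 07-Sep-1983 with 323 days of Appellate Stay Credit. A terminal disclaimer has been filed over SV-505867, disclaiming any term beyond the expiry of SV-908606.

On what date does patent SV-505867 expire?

2003-11-30

Natural term of SV-505867:
  Base: filing + 21 years → 7 September 2004.
  Appellate Stay Credit: +323 days → 27 July 2005.
Expiry of referenced patent SV-908606:
  Base: filing + 21 years → 30 November 2003.
Terminal disclaimer: SV-505867 expires on the earlier of 27 July 2005 and 30 November 2003.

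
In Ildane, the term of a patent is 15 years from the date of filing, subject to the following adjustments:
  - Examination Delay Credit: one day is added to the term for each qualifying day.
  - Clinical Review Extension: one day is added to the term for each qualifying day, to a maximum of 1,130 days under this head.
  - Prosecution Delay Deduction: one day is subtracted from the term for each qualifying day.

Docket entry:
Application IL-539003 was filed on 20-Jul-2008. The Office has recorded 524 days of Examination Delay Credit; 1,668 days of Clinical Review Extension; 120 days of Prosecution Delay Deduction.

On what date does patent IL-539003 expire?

2027-10-01

Base term: filing date + 15 years → 20 July 2023.
Examination Delay Credit: +524 days → 25 December 2024.
Clinical Review Extension: 1668 days claimed exceeds the 1130-day cap, so +1130 days → 29 January 2028.
Prosecution Delay Deduction: −120 days → 1 October 2027.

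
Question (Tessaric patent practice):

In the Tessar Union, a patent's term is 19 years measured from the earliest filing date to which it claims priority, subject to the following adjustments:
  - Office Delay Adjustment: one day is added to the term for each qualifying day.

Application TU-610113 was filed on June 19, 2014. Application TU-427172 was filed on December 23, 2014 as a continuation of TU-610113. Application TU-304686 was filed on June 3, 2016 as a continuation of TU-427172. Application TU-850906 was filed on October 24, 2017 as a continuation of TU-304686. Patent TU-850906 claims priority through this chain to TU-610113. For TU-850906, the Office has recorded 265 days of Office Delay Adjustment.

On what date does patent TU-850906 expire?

2034-03-11

Earliest priority filing: 19 June 2014.
Base term: 19 June 2014 + 19 years → 19 June 2033.
Office Delay Adjustment: +265 days → 11 March 2034.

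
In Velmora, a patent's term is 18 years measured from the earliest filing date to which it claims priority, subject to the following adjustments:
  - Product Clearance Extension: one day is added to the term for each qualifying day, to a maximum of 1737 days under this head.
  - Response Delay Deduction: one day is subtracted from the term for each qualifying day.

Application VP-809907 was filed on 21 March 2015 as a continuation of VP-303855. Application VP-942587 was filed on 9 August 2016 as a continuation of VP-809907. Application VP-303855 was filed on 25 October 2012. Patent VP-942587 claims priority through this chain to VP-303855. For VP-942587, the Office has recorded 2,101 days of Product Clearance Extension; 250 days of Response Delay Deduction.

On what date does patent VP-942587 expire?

Earliest priority filing: 25 October 2012.
Base term: 25 October 2012 + 18 years → 25 October 2030.
Product Clearance Extension: 2101 days claimed exceeds the 1737-day cap, so +1737 days → 28 July 2035.
Response Delay Deduction: −250 days → 20 November 2034.

November 20, 2034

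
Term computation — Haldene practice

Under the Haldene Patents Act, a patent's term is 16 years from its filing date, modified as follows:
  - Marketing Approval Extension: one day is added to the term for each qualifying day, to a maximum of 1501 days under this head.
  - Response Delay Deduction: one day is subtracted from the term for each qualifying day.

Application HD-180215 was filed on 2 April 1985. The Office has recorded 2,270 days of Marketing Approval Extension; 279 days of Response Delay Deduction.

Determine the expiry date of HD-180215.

Base term: filing date + 16 years → 2 April 2001.
Marketing Approval Extension: 2270 days claimed exceeds the 1501-day cap, so +1501 days → 12 May 2005.
Response Delay Deduction: −279 days → 6 August 2004.

2004-08-06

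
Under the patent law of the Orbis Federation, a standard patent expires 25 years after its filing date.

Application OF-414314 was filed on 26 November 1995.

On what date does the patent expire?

November 26, 2020

Filing date + 25 years → 26 November 2020.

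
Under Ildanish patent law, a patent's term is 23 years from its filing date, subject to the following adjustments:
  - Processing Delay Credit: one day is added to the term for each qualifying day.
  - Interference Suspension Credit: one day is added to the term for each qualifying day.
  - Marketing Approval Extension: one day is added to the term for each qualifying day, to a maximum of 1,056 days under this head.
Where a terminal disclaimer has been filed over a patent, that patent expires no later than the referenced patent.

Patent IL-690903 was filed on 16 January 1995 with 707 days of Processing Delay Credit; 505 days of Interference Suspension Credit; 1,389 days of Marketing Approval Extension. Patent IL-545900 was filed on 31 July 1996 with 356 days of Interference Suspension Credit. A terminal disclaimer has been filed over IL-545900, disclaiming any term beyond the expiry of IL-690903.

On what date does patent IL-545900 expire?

Natural term of IL-545900:
  Base: filing + 23 years → 31 July 2019.
  Interference Suspension Credit: +356 days → 21 July 2020.
Expiry of referenced patent IL-690903:
  Base: filing + 23 years → 16 January 2018.
  Processing Delay Credit: +707 days → 24 December 2019.
  Interference Suspension Credit: +505 days → 12 May 2021.
  Marketing Approval Extension: 1389 days claimed exceeds the 1056-day cap, so +1056 days → 2 April 2024.
Terminal disclaimer: IL-545900 expires on the earlier of 21 July 2020 and 2 April 2024.

July 21, 2020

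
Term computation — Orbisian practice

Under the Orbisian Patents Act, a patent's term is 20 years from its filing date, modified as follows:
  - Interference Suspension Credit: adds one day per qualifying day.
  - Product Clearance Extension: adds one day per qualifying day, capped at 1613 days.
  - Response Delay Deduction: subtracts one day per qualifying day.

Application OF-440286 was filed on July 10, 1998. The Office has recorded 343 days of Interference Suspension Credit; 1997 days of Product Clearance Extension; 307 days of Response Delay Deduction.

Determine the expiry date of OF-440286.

2023-01-14

Base term: filing date + 20 years → 10 July 2018.
Interference Suspension Credit: +343 days → 18 June 2019.
Product Clearance Extension: 1997 days claimed exceeds the 1613-day cap, so +1613 days → 17 November 2023.
Response Delay Deduction: −307 days → 14 January 2023.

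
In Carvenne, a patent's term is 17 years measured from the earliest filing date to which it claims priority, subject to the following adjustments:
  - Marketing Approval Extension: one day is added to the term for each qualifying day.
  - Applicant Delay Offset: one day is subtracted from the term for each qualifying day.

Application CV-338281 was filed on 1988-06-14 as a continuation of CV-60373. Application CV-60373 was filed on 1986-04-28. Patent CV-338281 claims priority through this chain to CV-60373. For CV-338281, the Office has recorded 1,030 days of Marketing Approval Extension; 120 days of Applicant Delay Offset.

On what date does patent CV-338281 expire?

Earliest priority filing: 28 April 1986.
Base term: 28 April 1986 + 17 years → 28 April 2003.
Marketing Approval Extension: +1030 days → 21 February 2006.
Applicant Delay Offset: −120 days → 24 October 2005.

2005-10-24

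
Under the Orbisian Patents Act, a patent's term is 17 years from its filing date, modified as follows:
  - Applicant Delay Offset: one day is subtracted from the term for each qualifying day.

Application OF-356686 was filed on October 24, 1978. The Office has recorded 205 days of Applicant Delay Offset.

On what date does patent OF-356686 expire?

1995-04-02

Base term: filing date + 17 years → 24 October 1995.
Applicant Delay Offset: −205 days → 2 April 1995.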